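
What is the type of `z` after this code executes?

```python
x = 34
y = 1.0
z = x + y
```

int + float = float

float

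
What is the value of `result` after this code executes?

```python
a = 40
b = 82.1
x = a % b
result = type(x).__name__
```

a is int; b is float; x is float; result = 'float'

'float'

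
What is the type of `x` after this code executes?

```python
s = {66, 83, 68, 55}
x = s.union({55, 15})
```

set.union() returns a new set

set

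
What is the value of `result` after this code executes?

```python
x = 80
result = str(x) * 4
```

x = 80; result = '80808080'

'80808080'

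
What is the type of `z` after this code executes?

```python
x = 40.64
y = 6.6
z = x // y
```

float // float = float

float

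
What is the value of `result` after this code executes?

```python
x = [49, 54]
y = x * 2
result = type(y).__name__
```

x is list; y is list; result = 'list'

'list'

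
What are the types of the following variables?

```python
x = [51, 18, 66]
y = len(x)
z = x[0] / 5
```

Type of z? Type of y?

int / int = float; len() returns int

float, int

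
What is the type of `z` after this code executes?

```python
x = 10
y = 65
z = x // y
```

int // int = int

int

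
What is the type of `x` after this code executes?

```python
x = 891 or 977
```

'or' returns first truthy value (int)

int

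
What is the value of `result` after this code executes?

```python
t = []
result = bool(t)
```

t = []; result = False

False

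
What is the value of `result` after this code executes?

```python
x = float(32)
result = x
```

x = 32.0; result = 32.0

32.0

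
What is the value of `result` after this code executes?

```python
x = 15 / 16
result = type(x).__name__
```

x is float; result = 'float'

'float'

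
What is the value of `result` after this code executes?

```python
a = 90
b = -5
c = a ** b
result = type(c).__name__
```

a is int; b is int; c is float; result = 'float'

'float'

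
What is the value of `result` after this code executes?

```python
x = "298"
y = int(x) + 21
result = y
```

x = '298'; y = 319; result = 319

319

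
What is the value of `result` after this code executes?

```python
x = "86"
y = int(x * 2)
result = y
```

x = '86'; y = 8686; result = 8686

8686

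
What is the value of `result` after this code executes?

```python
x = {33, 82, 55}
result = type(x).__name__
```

x is set; result = 'set'

'set'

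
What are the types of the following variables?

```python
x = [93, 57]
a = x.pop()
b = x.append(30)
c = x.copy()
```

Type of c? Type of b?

copy() returns list; append() returns None

list, NoneType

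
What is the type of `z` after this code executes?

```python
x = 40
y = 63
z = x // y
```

int // int = int

int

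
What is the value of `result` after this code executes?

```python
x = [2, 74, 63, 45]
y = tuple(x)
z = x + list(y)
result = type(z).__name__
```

x is list; y is tuple; z is list; result = 'list'

'list'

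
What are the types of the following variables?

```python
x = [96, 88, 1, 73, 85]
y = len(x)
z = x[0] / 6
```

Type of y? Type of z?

len() returns int; int / int = float

int, float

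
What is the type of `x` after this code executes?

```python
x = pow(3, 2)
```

pow(int, int) returns int

int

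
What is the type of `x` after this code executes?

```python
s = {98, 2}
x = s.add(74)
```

set.add() returns None (mutates in place)

NoneType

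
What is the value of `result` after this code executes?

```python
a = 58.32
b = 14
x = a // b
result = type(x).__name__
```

a is float; b is int; x is float; result = 'float'

'float'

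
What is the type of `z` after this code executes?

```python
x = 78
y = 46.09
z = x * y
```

int * float = float

float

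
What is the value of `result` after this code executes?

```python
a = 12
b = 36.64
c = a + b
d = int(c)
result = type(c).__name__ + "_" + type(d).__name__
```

a is int; b is float; c is float; d is int; result = 'float_int'

'float_int'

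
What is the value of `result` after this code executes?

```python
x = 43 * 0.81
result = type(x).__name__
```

x is float; result = 'float'

'float'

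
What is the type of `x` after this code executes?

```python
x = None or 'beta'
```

'or' with None returns the other truthy value (str)

str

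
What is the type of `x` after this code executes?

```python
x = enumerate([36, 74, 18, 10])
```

enumerate() returns an enumerate object

enumerate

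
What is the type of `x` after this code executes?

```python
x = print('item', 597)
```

print() returns None

NoneType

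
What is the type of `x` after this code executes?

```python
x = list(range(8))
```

list(range()) returns list

list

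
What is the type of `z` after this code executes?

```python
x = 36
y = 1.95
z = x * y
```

int * float = float

float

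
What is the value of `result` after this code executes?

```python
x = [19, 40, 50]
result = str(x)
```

x = [19, 40, 50]; result = '[19, 40, 50]'

'[19, 40, 50]'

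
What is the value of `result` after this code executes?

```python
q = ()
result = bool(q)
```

q = (); result = False

False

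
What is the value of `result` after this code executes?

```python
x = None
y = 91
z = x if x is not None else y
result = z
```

x = None; y = 91; z = 91; result = 91

91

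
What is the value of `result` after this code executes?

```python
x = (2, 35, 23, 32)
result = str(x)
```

x = (2, 35, 23, 32); result = '(2, 35, 23, 32)'

'(2, 35, 23, 32)'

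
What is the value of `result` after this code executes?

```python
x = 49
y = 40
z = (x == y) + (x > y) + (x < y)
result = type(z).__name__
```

x is int; y is int; z is int; result = 'int'

'int'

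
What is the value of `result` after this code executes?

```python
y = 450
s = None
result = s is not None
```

y = 450; s = None; result = False

False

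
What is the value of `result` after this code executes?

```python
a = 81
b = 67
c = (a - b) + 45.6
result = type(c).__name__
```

a is int; b is int; c is float; result = 'float'

'float'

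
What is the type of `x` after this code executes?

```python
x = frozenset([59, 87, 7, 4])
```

frozenset() returns frozenset

frozenset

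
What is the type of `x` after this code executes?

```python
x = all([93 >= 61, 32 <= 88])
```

all() returns bool

bool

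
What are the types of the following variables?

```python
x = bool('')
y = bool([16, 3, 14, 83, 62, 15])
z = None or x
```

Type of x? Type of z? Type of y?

bool() returns bool; None or bool returns the bool; bool() returns bool

bool, bool, bool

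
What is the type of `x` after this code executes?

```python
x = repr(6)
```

repr() returns str

str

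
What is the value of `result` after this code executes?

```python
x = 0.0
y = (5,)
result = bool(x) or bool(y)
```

x = 0.0; y = (5,); result = True

True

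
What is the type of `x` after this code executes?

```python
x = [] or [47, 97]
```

'or' returns first truthy value (list)

list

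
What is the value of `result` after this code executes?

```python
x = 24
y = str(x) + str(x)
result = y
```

x = 24; y = '2424'; result = '2424'

'2424'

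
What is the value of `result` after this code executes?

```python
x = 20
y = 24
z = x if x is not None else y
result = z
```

x = 20; y = 24; z = 20; result = 20

20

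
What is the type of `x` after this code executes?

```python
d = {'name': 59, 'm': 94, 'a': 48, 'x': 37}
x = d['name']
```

Accessing dict[str, int] with str key returns int

int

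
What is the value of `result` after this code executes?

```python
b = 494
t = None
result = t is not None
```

b = 494; t = None; result = False

False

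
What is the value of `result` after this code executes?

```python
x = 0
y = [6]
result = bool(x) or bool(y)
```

x = 0; y = [6]; result = True

True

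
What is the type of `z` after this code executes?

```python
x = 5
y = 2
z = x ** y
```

positive int ** positive int = int

int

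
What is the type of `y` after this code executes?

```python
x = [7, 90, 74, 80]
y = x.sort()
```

list.sort() returns None (mutates in place)

NoneType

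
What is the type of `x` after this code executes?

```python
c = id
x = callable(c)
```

callable() returns bool

bool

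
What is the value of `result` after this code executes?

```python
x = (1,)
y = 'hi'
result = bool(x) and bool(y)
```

x = (1,); y = 'hi'; result = True

True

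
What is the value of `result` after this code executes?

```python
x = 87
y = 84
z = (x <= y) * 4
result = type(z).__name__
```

x is int; y is int; z is int; result = 'int'

'int'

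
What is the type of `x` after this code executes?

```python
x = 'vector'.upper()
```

str.upper() returns str

str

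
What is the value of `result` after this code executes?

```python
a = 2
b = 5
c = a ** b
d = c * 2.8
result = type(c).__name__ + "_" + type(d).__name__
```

a is int; b is int; c is int; d is float; result = 'int_float'

'int_float'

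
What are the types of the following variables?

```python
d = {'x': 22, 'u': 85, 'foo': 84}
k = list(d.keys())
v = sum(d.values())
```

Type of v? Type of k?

sum of ints is int; list() converts to list

int, list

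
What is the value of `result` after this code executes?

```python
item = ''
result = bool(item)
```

item = ''; result = False

False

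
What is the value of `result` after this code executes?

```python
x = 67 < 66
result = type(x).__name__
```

x is bool; result = 'bool'

'bool'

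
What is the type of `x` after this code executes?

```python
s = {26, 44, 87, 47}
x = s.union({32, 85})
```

set.union() returns a new set

set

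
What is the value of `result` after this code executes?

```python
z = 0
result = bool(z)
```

z = 0; result = False

False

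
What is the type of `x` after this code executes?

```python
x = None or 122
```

'or' with None returns the other truthy value

int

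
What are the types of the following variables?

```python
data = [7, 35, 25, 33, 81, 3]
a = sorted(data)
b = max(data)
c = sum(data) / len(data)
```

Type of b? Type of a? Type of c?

max of ints returns int; sorted() returns list; int / int = float

int, list, float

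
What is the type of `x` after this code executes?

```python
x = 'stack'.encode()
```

str.encode() returns bytes

bytes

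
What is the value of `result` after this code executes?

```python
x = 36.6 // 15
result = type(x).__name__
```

x is float; result = 'float'

'float'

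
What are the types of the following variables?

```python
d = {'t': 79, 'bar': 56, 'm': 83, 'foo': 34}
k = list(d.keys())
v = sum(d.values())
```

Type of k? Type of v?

list() converts to list; sum of ints is int

list, int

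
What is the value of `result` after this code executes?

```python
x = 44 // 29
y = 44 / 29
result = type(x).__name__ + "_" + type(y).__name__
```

x is int; y is float; result = 'int_float'

'int_float'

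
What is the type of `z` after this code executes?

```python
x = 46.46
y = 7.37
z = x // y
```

float // float = float

float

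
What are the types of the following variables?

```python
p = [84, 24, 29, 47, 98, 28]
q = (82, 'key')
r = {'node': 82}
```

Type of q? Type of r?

q is assigned a tuple (parenthesized, comma-separated values); r is assigned a dict literal ({key: value})

tuple, dict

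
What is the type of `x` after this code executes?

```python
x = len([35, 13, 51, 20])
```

len() always returns int

int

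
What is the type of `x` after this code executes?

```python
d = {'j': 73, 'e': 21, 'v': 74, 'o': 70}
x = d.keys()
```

.keys() returns dict_keys view

dict_keys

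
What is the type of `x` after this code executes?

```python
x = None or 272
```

'or' with None returns the other truthy value

int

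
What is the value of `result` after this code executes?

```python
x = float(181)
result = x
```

x = 181.0; result = 181.0

181.0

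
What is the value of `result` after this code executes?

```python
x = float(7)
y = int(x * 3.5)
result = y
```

x = 7.0; y = 24; result = 24

24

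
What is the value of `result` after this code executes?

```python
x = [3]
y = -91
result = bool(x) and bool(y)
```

x = [3]; y = -91; result = True

True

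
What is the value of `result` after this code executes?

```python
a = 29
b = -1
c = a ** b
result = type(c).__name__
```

a is int; b is int; c is float; result = 'float'

'float'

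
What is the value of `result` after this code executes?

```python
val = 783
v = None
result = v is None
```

val = 783; v = None; result = True

True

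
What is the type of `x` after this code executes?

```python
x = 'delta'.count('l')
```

str.count() returns int

int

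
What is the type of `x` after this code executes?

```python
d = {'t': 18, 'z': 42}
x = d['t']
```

Accessing dict[str, int] with str key returns int

int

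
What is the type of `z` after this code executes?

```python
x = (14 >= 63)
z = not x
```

'not' returns bool

bool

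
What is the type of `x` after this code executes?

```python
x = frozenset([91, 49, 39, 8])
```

frozenset() returns frozenset

frozenset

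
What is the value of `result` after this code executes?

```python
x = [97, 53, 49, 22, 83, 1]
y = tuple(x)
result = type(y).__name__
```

x is list; y is tuple; result = 'tuple'

'tuple'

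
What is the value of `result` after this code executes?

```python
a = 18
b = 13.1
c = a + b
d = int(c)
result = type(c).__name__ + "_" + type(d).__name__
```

a is int; b is float; c is float; d is int; result = 'float_int'

'float_int'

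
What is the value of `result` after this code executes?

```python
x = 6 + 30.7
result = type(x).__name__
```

x is float; result = 'float'

'float'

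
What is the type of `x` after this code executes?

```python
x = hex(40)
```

hex() returns str representation

str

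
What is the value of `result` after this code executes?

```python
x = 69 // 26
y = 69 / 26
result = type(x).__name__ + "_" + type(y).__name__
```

x is int; y is float; result = 'int_float'

'int_float'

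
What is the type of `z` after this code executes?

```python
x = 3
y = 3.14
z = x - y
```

int - float = float

float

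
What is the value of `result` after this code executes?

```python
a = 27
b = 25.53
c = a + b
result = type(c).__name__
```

a is int; b is float; c is float; result = 'float'

'float'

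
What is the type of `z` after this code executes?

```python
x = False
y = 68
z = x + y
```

bool + int = int (bool is subclass of int)

int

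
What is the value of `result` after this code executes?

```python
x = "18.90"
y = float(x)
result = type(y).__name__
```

x is str; y is float; result = 'float'

'float'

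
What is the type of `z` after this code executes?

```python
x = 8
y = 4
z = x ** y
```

positive int ** positive int = int

int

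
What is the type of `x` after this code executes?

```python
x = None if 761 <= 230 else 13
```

761 <= 230 is False, so the else branch is taken

int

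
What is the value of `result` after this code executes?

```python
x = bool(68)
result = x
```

x = True; result = True

True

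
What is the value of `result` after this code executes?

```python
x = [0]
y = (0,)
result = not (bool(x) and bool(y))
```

x = [0]; y = (0,); result = False

False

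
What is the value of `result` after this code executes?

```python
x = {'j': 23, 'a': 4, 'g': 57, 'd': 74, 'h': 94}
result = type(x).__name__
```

x is dict; result = 'dict'

'dict'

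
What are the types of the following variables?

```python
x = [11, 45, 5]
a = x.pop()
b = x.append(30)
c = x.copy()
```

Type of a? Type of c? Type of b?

pop() returns element; copy() returns list; append() returns None

int, list, NoneType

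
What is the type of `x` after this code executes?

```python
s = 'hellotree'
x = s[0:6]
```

Slicing a str returns str

str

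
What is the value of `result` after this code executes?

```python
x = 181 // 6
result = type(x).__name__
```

x is int; result = 'int'

'int'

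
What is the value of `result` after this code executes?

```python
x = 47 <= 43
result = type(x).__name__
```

x is bool; result = 'bool'

'bool'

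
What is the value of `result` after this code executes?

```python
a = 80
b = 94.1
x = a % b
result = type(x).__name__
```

a is int; b is float; x is float; result = 'float'

'float'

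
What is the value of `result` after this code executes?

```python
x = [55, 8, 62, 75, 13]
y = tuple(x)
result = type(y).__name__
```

x is list; y is tuple; result = 'tuple'

'tuple'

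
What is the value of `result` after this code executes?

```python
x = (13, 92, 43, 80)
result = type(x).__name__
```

x is tuple; result = 'tuple'

'tuple'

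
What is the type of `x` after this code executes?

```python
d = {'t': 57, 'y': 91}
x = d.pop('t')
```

dict.pop() returns the value

int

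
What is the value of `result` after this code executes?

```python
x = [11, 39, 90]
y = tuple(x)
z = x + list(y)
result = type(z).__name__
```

x is list; y is tuple; z is list; result = 'list'

'list'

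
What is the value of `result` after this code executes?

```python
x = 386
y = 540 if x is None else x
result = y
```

x = 386; y = 386; result = 386

386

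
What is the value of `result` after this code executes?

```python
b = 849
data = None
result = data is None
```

b = 849; data = None; result = True

True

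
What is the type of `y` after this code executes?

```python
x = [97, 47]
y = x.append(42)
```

list.append() returns None (mutates in place)

NoneType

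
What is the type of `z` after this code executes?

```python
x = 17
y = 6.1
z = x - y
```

int - float = float

float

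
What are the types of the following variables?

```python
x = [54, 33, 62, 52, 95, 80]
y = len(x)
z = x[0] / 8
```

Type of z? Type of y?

int / int = float; len() returns int

float, int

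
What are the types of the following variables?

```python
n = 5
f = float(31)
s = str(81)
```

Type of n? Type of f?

n is assigned a bare integer (no decimal point), so it is an int; f is assigned the result of calling float(), which returns a float

int, float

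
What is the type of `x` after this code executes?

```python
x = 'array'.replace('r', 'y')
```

str.replace() returns str

str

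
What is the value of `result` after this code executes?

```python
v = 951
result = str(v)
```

v = 951; result = '951'

'951'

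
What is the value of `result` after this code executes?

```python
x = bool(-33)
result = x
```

x = True; result = True

True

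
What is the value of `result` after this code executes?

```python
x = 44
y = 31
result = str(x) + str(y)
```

x = 44; y = 31; result = '4431'

'4431'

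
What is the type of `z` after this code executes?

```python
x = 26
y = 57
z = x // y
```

int // int = int

int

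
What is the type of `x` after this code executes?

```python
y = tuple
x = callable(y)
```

callable() returns bool

bool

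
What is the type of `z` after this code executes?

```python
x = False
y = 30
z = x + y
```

bool + int = int (bool is subclass of int)

int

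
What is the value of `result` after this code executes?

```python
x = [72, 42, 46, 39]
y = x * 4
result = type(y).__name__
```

x is list; y is list; result = 'list'

'list'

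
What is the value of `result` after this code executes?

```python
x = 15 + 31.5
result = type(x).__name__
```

x is float; result = 'float'

'float'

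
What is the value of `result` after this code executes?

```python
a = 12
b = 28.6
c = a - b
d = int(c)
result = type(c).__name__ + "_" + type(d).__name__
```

a is int; b is float; c is float; d is int; result = 'float_int'

'float_int'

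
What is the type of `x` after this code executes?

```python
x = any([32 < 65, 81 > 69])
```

any() returns bool

bool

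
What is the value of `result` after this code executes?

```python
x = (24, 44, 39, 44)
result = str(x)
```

x = (24, 44, 39, 44); result = '(24, 44, 39, 44)'

'(24, 44, 39, 44)'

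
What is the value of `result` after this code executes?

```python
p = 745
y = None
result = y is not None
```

p = 745; y = None; result = False

False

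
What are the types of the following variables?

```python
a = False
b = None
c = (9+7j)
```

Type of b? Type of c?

b is assigned None, whose type is NoneType; c is assigned (9+7j), an int plus an imaginary literal (j suffix), which evaluates to complex

NoneType, complex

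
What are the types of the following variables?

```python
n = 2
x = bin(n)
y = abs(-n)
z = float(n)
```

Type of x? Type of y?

bin() returns str; abs() of int returns int

str, int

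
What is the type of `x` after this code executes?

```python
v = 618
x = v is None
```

'is' comparison returns bool

bool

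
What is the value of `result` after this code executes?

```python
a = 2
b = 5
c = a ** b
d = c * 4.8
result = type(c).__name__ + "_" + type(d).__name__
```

a is int; b is int; c is int; d is float; result = 'int_float'

'int_float'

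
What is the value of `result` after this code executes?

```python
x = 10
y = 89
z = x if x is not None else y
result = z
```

x = 10; y = 89; z = 10; result = 10

10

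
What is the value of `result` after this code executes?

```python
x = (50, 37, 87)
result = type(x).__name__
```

x is tuple; result = 'tuple'

'tuple'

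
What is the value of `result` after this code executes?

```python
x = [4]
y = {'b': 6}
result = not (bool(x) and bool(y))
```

x = [4]; y = {'b': 6}; result = False

False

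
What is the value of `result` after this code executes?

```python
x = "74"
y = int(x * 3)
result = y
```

x = '74'; y = 747474; result = 747474

747474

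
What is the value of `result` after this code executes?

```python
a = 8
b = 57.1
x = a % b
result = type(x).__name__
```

a is int; b is float; x is float; result = 'float'

'float'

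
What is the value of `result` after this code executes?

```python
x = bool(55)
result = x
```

x = True; result = True

True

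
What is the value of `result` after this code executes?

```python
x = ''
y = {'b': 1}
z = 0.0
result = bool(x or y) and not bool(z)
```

x = ''; y = {'b': 1}; z = 0.0; result = True

True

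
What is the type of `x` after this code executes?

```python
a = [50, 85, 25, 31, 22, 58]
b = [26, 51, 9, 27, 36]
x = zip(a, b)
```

zip() returns a zip object

zip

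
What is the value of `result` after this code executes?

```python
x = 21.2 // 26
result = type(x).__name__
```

x is float; result = 'float'

'float'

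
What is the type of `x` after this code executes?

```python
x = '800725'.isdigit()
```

str.isdigit() returns bool

bool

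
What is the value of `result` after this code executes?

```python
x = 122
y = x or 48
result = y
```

x = 122; y = 122; result = 122

122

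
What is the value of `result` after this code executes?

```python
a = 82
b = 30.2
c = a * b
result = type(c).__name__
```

a is int; b is float; c is float; result = 'float'

'float'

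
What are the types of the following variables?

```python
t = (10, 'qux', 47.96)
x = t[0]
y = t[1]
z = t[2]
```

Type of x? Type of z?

tuple[0] is int; tuple[2] is float

int, float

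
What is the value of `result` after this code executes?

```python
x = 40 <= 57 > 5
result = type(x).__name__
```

x is bool; result = 'bool'

'bool'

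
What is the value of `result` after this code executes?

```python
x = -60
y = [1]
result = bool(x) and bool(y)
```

x = -60; y = [1]; result = True

True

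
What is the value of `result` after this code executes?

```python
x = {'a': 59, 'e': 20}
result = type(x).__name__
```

x is dict; result = 'dict'

'dict'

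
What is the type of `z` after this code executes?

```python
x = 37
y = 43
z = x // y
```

int // int = int

int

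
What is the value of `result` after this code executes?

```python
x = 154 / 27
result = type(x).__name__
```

x is float; result = 'float'

'float'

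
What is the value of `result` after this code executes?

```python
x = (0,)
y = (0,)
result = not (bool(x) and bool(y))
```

x = (0,); y = (0,); result = False

False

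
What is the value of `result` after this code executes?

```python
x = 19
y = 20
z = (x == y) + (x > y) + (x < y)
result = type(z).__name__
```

x is int; y is int; z is int; result = 'int'

'int'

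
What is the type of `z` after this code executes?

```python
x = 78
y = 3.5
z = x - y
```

int - float = float

float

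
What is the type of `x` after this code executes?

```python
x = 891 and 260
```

'and' with truthy values returns last operand (int)

int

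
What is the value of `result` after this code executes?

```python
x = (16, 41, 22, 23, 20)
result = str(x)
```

x = (16, 41, 22, 23, 20); result = '(16, 41, 22, 23, 20)'

'(16, 41, 22, 23, 20)'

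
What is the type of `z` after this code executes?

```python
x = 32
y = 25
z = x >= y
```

Comparison returns bool

bool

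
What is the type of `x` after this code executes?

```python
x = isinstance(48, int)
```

isinstance() returns bool

bool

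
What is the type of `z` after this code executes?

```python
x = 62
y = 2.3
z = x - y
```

int - float = float

float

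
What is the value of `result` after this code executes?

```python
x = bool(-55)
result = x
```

x = True; result = True

True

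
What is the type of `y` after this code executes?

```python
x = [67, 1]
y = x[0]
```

Indexing list[int] returns int

int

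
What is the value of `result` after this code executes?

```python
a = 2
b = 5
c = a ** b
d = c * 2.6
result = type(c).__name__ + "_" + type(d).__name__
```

a is int; b is int; c is int; d is float; result = 'int_float'

'int_float'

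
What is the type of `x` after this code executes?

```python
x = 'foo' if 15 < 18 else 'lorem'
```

Both branches of conditional are str

str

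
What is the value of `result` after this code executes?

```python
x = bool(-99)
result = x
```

x = True; result = True

True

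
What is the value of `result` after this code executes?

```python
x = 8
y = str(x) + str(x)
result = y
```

x = 8; y = '88'; result = '88'

'88'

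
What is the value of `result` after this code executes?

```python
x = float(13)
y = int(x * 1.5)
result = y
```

x = 13.0; y = 19; result = 19

19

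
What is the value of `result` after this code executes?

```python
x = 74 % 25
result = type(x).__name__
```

x is int; result = 'int'

'int'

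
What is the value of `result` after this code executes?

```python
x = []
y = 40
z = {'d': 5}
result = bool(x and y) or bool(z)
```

x = []; y = 40; z = {'d': 5}; result = True

True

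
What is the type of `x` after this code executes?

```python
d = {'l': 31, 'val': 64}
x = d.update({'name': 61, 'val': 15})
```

dict.update() returns None

NoneType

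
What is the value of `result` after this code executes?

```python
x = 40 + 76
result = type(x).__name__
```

x is int; result = 'int'

'int'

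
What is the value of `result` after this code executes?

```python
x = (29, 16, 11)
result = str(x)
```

x = (29, 16, 11); result = '(29, 16, 11)'

'(29, 16, 11)'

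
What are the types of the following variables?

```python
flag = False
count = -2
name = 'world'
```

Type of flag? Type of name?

flag is assigned the constant False, which has type bool; name is assigned a quoted string literal, so it is a str

bool, str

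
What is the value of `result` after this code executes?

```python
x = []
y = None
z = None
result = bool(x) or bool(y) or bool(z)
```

x = []; y = None; z = None; result = False

False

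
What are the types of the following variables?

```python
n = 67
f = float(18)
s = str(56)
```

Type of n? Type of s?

n is assigned a bare integer (no decimal point), so it is an int; s is assigned the result of calling str(), which returns a str

int, str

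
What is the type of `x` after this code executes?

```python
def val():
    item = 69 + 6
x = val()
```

Function without return returns None

NoneType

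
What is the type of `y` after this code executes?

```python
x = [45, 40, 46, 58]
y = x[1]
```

Indexing list[int] returns int

int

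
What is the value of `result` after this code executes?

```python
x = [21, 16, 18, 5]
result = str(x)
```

x = [21, 16, 18, 5]; result = '[21, 16, 18, 5]'

'[21, 16, 18, 5]'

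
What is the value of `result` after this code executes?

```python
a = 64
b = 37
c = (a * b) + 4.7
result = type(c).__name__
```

a is int; b is int; c is float; result = 'float'

'float'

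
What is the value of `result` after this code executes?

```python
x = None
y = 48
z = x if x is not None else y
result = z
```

x = None; y = 48; z = 48; result = 48

48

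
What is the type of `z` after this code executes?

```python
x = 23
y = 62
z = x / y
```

int / int = float

float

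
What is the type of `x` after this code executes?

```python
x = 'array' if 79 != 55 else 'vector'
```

Both branches of conditional are str

str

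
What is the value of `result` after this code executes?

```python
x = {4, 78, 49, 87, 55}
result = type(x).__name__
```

x is set; result = 'set'

'set'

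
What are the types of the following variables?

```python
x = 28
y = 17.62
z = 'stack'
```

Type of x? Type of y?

x is assigned a bare integer (no decimal point), so it is an int; y is assigned a number with a decimal point, so it is a float

int, float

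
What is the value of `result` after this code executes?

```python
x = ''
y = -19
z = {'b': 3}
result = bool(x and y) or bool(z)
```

x = ''; y = -19; z = {'b': 3}; result = True

True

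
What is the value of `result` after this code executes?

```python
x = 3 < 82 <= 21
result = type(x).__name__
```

x is bool; result = 'bool'

'bool'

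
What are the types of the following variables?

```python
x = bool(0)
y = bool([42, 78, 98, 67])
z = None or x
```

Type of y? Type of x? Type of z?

bool() returns bool; bool() returns bool; None or bool returns the bool

bool, bool, bool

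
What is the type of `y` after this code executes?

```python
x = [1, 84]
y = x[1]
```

Indexing list[int] returns int

int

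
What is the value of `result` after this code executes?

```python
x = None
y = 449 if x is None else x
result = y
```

x = None; y = 449; result = 449

449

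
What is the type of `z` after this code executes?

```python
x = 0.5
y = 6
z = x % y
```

float % int = float

float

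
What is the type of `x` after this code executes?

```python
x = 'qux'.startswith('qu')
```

str.startswith() returns bool

bool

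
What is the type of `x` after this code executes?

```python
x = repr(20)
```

repr() returns str

str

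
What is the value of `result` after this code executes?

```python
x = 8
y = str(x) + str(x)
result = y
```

x = 8; y = '88'; result = '88'

'88'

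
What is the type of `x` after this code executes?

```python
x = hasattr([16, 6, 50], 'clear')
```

hasattr() returns bool

bool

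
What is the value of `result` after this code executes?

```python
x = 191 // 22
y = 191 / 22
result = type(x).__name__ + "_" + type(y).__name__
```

x is int; y is float; result = 'int_float'

'int_float'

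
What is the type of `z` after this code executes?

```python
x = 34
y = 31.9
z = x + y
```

int + float = float

float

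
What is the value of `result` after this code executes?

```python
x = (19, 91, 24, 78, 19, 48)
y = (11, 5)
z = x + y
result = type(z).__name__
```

x is tuple; y is tuple; z is tuple; result = 'tuple'

'tuple'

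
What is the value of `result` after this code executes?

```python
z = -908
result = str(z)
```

z = -908; result = '-908'

'-908'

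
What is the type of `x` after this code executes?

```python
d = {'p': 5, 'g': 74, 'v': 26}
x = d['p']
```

Accessing dict[str, int] with str key returns int

int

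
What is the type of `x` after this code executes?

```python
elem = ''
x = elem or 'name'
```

'or' returns first truthy value (str)

str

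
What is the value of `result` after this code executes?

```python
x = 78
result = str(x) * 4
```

x = 78; result = '78787878'

'78787878'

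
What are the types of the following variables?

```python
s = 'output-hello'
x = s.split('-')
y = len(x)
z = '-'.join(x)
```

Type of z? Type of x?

str.join() returns str; str.split() returns list

str, list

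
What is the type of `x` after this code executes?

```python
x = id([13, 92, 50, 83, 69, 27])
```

id() returns int

int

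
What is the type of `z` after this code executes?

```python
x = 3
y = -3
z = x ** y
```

int ** negative = float

float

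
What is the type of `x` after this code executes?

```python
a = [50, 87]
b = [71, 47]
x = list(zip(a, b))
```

list(zip()) returns a list of tuples

list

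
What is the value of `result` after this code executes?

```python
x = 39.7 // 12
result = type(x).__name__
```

x is float; result = 'float'

'float'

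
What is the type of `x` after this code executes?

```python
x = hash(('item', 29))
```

hash() returns int

int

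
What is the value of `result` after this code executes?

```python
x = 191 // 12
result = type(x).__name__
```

x is int; result = 'int'

'int'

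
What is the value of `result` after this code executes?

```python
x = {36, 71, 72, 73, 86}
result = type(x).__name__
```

x is set; result = 'set'

'set'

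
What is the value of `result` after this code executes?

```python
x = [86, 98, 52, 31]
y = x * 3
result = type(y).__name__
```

x is list; y is list; result = 'list'

'list'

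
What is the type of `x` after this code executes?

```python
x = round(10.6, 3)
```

round() with decimal places returns float

float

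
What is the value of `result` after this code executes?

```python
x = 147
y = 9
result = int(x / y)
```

x = 147; y = 9; result = 16

16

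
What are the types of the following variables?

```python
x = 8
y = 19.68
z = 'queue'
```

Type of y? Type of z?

y is assigned a number with a decimal point, so it is a float; z is assigned a quoted string literal, so it is a str

float, str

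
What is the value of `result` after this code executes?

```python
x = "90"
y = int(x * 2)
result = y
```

x = '90'; y = 9090; result = 9090

9090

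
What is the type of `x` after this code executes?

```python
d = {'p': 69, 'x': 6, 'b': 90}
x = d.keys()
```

.keys() returns dict_keys view

dict_keys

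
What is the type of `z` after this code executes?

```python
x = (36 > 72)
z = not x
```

'not' returns bool

bool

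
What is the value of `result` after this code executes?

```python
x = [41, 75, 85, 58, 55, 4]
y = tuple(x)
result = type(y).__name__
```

x is list; y is tuple; result = 'tuple'

'tuple'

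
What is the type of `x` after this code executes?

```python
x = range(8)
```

range() returns a range object

range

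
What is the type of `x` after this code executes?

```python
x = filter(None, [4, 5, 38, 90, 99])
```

filter() returns a filter object

filter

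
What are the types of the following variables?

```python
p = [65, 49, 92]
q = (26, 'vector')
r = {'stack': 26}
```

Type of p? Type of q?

p is assigned a list literal (square brackets); q is assigned a tuple (parenthesized, comma-separated values)

list, tuple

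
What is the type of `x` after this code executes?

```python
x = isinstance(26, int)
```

isinstance() returns bool

bool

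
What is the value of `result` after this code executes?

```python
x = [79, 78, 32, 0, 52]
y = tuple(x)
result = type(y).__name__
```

x is list; y is tuple; result = 'tuple'

'tuple'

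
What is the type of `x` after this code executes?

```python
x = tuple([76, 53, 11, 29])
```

tuple() constructor returns tuple

tuple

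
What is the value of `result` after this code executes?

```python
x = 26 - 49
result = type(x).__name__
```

x is int; result = 'int'

'int'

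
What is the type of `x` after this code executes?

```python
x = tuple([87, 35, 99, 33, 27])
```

tuple() constructor returns tuple

tuple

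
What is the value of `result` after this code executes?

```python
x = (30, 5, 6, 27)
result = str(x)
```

x = (30, 5, 6, 27); result = '(30, 5, 6, 27)'

'(30, 5, 6, 27)'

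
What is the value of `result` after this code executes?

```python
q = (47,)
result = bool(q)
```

q = (47,); result = True

True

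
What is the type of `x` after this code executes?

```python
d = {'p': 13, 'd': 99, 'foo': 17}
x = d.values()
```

.values() returns dict_values view

dict_values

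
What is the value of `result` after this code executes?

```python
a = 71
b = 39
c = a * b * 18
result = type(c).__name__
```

a is int; b is int; c is int; result = 'int'

'int'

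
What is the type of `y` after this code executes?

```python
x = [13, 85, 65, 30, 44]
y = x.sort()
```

list.sort() returns None (mutates in place)

NoneType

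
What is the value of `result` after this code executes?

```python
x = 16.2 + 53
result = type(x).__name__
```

x is float; result = 'float'

'float'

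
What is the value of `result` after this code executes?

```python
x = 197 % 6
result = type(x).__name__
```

x is int; result = 'int'

'int'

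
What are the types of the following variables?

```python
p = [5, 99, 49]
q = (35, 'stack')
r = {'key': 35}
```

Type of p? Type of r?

p is assigned a list literal (square brackets); r is assigned a dict literal ({key: value})

list, dict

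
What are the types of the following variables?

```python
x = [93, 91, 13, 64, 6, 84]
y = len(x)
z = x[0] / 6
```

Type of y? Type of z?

len() returns int; int / int = float

int, float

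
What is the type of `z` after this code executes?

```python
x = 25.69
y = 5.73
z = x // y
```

float // float = float

float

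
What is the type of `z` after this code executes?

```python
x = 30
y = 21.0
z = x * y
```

int * float = float

float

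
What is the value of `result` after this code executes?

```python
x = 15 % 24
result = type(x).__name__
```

x is int; result = 'int'

'int'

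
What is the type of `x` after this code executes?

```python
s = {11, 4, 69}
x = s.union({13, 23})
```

set.union() returns a new set

set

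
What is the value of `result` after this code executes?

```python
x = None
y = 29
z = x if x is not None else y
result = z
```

x = None; y = 29; z = 29; result = 29

29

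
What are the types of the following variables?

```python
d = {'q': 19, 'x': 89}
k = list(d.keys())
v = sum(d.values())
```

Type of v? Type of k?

sum of ints is int; list() converts to list

int, list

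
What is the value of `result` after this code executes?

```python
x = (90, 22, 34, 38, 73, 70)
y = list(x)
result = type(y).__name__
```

x is tuple; y is list; result = 'list'

'list'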